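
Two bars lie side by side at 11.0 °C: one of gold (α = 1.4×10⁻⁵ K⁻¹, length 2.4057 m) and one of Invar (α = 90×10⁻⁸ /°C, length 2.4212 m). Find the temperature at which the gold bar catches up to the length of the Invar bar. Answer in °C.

T = 503.1 °C

L₁(1 + α₁ΔT) = L₂(1 + α₂ΔT) ⇒ ΔT = (L₂ − L₁)/(α₁L₁ − α₂L₂)
L₂ − L₁ = 2.4212 − 2.4057 = 1.55×10⁻² m
α₁L₁ − α₂L₂ = 1.4×10⁻⁵×2.4057 − 90×10⁻⁸×2.4212 = 3.150072×10⁻⁵ m/K
ΔT = 1.55×10⁻² / 3.150072×10⁻⁵ = 492.052 K
T = 11.0 + 492.052 = 503.052 °C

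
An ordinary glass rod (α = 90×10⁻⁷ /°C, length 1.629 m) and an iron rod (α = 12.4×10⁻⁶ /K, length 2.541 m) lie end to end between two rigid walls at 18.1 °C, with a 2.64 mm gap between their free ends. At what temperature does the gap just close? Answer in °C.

Gap closes when ΔL₁ + ΔL₂ = 2.64 mm = 2.64×10⁻³ m
(α₁L₁ + α₂L₂)ΔT = g
α₁L₁ + α₂L₂ = 90×10⁻⁷×1.629 + 12.4×10⁻⁶×2.541 = 4.61694×10⁻⁵ m/K
ΔT = 2.64×10⁻³ / 4.61694×10⁻⁵ = 57.181 K
T = 18.1 + 57.181 = 75.281 °C

T = 75.3 °C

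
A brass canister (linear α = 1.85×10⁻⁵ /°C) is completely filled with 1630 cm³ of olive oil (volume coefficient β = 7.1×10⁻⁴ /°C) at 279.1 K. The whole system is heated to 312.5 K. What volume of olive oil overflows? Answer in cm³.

35.6 cm³

The canister also expands: β_container ≈ 3α = 5.55×10⁻⁵ /K
Net overflow = V₀(β_liq − 3α_cont)ΔT
β − 3α = 7.10×10⁻⁴ − 5.55×10⁻⁵ = 6.545×10⁻⁴ /K; ΔT = 33.4 K
ΔV = 1630 × 6.545×10⁻⁴ × 33.4 = 35.6 cm³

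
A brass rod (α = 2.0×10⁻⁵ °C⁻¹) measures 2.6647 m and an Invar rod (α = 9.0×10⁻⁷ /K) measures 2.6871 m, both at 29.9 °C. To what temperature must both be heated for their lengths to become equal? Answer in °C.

Equal length when α₁L₁ΔT − α₂L₂ΔT = L₂ − L₁ = 2.24×10⁻² m
α₁L₁ = 5.3294×10⁻⁵, α₂L₂ = 2.41839×10⁻⁶ → Δ(αL) = 5.087561×10⁻⁵ m/K
ΔT = 2.24×10⁻² / 5.087561×10⁻⁵ = 440.290 K, so T = 29.9 + 440.290 = 470.190 °C

T = 470.2 °C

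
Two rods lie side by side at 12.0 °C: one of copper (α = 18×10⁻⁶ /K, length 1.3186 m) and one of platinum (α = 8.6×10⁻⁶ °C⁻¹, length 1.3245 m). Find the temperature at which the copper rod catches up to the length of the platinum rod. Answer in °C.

L₁(1 + α₁ΔT) = L₂(1 + α₂ΔT) ⇒ ΔT = (L₂ − L₁)/(α₁L₁ − α₂L₂)
L₂ − L₁ = 1.3245 − 1.3186 = 5.90×10⁻³ m
α₁L₁ − α₂L₂ = 18×10⁻⁶×1.3186 − 8.6×10⁻⁶×1.3245 = 1.23441×10⁻⁵ m/K
ΔT = 5.90×10⁻³ / 1.23441×10⁻⁵ = 477.961 K
T = 12.0 + 477.961 = 489.961 °C

T = 490.0 °C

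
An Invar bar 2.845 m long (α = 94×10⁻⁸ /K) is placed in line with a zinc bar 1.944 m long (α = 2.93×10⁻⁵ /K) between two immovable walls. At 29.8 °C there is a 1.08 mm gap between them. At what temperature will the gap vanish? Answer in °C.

α₁L₁ = 2.6743×10⁻⁶ m/K, α₂L₂ = 5.69592×10⁻⁵ m/K → total 5.96335×10⁻⁵ m/K
ΔT = g/(α₁L₁+α₂L₂) = 1.08×10⁻³ / 5.96335×10⁻⁵ = 18.111 K
T = 29.8 + 18.111 = 47.911 °C

T = 47.9 °C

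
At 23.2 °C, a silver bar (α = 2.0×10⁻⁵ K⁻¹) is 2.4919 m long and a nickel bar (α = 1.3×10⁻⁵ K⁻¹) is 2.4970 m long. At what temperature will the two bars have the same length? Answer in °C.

T = 316.7 °C

L₁(1 + α₁ΔT) = L₂(1 + α₂ΔT) ⇒ ΔT = (L₂ − L₁)/(α₁L₁ − α₂L₂)
L₂ − L₁ = 2.4970 − 2.4919 = 5.10×10⁻³ m
α₁L₁ − α₂L₂ = 2.0×10⁻⁵×2.4919 − 1.3×10⁻⁵×2.4970 = 1.7377×10⁻⁵ m/K
ΔT = 5.10×10⁻³ / 1.7377×10⁻⁵ = 293.491 K
T = 23.2 + 293.491 = 316.691 °C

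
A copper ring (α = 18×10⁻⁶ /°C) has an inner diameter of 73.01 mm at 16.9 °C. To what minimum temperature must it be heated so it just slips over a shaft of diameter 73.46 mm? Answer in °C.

Required Δd = 73.46 − 73.01 = 0.45 mm
Δd = αd₀ΔT ⇒ ΔT = Δd/(αd₀) = 0.45 / (18×10⁻⁶ × 73.01) = 342.42 K
T_min = 16.9 + 342.42 = 359.32 °C

T = 359 °C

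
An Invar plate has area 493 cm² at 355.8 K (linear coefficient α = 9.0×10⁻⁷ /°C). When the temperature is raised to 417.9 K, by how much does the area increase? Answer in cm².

ΔA = 0.0551 cm²

Area coefficient ≈ 2α; |ΔT| = 62.1 K
ΔA = 2αA₀ΔT = 2(9.0×10⁻⁷)(493)(62.1) = 0.0551 cm²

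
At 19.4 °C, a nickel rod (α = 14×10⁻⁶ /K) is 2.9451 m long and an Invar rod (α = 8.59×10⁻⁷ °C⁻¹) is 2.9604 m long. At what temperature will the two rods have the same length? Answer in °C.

T = 414.9 °C

L₁(1 + α₁ΔT) = L₂(1 + α₂ΔT) ⇒ ΔT = (L₂ − L₁)/(α₁L₁ − α₂L₂)
L₂ − L₁ = 2.9604 − 2.9451 = 1.53×10⁻² m
α₁L₁ − α₂L₂ = 14×10⁻⁶×2.9451 − 8.59×10⁻⁷×2.9604 = 3.86884164×10⁻⁵ m/K
ΔT = 1.53×10⁻² / 3.86884164×10⁻⁵ = 395.467 K
T = 19.4 + 395.467 = 414.867 °C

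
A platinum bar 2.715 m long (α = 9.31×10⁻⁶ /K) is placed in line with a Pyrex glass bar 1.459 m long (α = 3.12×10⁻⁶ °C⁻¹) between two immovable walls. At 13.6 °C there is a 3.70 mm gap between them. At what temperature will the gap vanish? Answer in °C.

T = 138 °C

α₁L₁ = 2.527665×10⁻⁵ m/K, α₂L₂ = 4.55208×10⁻⁶ m/K → total 2.982873×10⁻⁵ m/K
ΔT = g/(α₁L₁+α₂L₂) = 3.70×10⁻³ / 2.982873×10⁻⁵ = 124.04 K
T = 13.6 + 124.04 = 137.64 °C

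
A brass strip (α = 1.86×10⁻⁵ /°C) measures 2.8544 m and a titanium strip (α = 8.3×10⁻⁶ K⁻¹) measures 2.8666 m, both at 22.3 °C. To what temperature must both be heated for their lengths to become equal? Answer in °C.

Equal length when α₁L₁ΔT − α₂L₂ΔT = L₂ − L₁ = 1.22×10⁻² m
α₁L₁ = 5.309184×10⁻⁵, α₂L₂ = 2.379278×10⁻⁵ → Δ(αL) = 2.929906×10⁻⁵ m/K
ΔT = 1.22×10⁻² / 2.929906×10⁻⁵ = 416.396 K, so T = 22.3 + 416.396 = 438.696 °C

T = 438.7 °C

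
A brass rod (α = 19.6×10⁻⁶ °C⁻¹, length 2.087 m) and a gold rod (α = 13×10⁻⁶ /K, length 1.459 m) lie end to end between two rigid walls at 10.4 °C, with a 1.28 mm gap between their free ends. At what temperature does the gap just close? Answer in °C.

Gap closes when ΔL₁ + ΔL₂ = 1.28 mm = 1.28×10⁻³ m
(α₁L₁ + α₂L₂)ΔT = g
α₁L₁ + α₂L₂ = 19.6×10⁻⁶×2.087 + 13×10⁻⁶×1.459 = 5.98722×10⁻⁵ m/K
ΔT = 1.28×10⁻³ / 5.98722×10⁻⁵ = 21.379 K
T = 10.4 + 21.379 = 31.779 °C

T = 31.8 °C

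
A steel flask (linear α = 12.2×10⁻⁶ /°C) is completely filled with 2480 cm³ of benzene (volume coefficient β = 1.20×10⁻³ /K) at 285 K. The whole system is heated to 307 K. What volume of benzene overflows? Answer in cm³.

The flask also expands: β_container ≈ 3α = 3.66×10⁻⁵ /K
Net overflow = V₀(β_liq − 3α_cont)ΔT
β − 3α = 1.20×10⁻³ − 3.66×10⁻⁵ = 1.1634×10⁻³ /K; ΔT = 22 K
ΔV = 2480 × 1.1634×10⁻³ × 22 = 63.5 cm³

63.5 cm³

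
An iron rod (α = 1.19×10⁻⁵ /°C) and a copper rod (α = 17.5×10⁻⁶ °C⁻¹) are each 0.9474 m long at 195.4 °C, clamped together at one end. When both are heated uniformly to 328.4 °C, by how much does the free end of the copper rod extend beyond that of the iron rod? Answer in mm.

ΔT = 133.0 K
iron: ΔL = 1.19×10⁻⁵ × 0.9474 m × 133.0 = 1.4994×10⁻³ m = 1.4994 mm
copper: ΔL = 17.5×10⁻⁶ × 0.9474 m × 133.0 = 2.2051×10⁻³ m = 2.2051 mm
difference = 2.2051 − 1.4994 = 0.7057 mm

0.706 mm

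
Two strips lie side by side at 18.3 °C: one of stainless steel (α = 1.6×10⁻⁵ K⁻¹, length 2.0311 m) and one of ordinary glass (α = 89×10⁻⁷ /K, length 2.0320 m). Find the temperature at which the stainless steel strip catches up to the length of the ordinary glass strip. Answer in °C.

T = 80.74 °C

Equal length when α₁L₁ΔT − α₂L₂ΔT = L₂ − L₁ = 9.00×10⁻⁴ m
α₁L₁ = 3.24976×10⁻⁵, α₂L₂ = 1.80848×10⁻⁵ → Δ(αL) = 1.44128×10⁻⁵ m/K
ΔT = 9.00×10⁻⁴ / 1.44128×10⁻⁵ = 62.4445 K, so T = 18.3 + 62.4445 = 80.7445 °C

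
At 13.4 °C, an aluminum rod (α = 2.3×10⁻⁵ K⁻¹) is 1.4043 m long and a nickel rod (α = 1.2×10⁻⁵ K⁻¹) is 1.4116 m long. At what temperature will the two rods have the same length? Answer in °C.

L₁(1 + α₁ΔT) = L₂(1 + α₂ΔT) ⇒ ΔT = (L₂ − L₁)/(α₁L₁ − α₂L₂)
L₂ − L₁ = 1.4116 − 1.4043 = 7.30×10⁻³ m
α₁L₁ − α₂L₂ = 2.3×10⁻⁵×1.4043 − 1.2×10⁻⁵×1.4116 = 1.53597×10⁻⁵ m/K
ΔT = 7.30×10⁻³ / 1.53597×10⁻⁵ = 475.270 K
T = 13.4 + 475.270 = 488.670 °C

T = 488.7 °C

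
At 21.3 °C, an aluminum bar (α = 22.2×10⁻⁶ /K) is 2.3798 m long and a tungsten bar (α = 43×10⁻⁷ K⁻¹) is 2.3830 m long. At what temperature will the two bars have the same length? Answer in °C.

L₁(1 + α₁ΔT) = L₂(1 + α₂ΔT) ⇒ ΔT = (L₂ − L₁)/(α₁L₁ − α₂L₂)
L₂ − L₁ = 2.3830 − 2.3798 = 3.20×10⁻³ m
α₁L₁ − α₂L₂ = 22.2×10⁻⁶×2.3798 − 43×10⁻⁷×2.3830 = 4.258466×10⁻⁵ m/K
ΔT = 3.20×10⁻³ / 4.258466×10⁻⁵ = 75.1444 K
T = 21.3 + 75.1444 = 96.4444 °C

T = 96.44 °C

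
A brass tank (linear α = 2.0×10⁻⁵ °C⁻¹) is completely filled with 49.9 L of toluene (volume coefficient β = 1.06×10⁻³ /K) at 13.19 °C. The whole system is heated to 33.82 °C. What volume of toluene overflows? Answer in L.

The tank also expands: β_container ≈ 3α = 6.0×10⁻⁵ /K
Net overflow = V₀(β_liq − 3α_cont)ΔT
β − 3α = 1.06×10⁻³ − 6.0×10⁻⁵ = 1.00×10⁻³ /K; ΔT = 20.63 K
ΔV = 49.9 × 1.00×10⁻³ × 20.63 = 1.03 L

1.03 L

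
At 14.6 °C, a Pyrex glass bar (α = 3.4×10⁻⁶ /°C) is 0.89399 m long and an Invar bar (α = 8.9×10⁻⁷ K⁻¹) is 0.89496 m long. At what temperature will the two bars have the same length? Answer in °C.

T = 447.0 °C

Equal length when α₁L₁ΔT − α₂L₂ΔT = L₂ − L₁ = 9.70×10⁻⁴ m
α₁L₁ = 3.039566×10⁻⁶, α₂L₂ = 7.965144×10⁻⁷ → Δ(αL) = 2.2430516×10⁻⁶ m/K
ΔT = 9.70×10⁻⁴ / 2.2430516×10⁻⁶ = 432.447 K, so T = 14.6 + 432.447 = 447.047 °C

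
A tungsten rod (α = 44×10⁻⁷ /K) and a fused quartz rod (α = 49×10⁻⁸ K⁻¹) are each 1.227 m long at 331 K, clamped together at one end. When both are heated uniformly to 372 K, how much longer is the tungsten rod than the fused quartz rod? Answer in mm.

ΔT = 41 K
tungsten: ΔL = 44×10⁻⁷ × 1.227 m × 41 = 2.2135×10⁻⁴ m = 0.22135 mm
fused quartz: ΔL = 49×10⁻⁸ × 1.227 m × 41 = 2.4650×10⁻⁵ m = 0.024650 mm
difference = 0.22135 − 0.024650 = 0.19670 mm

0.197 mm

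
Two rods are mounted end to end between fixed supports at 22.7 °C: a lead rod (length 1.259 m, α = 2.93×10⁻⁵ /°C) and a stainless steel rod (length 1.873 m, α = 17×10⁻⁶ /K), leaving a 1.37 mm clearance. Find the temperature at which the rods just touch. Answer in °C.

T = 42.6 °C

Gap closes when ΔL₁ + ΔL₂ = 1.37 mm = 1.37×10⁻³ m
(α₁L₁ + α₂L₂)ΔT = g
α₁L₁ + α₂L₂ = 2.93×10⁻⁵×1.259 + 17×10⁻⁶×1.873 = 6.87297×10⁻⁵ m/K
ΔT = 1.37×10⁻³ / 6.87297×10⁻⁵ = 19.933 K
T = 22.7 + 19.933 = 42.633 °C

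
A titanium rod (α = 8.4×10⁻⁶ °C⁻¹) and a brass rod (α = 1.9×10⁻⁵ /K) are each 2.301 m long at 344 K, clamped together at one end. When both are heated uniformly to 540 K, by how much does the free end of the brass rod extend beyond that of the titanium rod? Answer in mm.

ΔT = 196 K
titanium: ΔL = 8.4×10⁻⁶ × 2.301 m × 196 = 3.7884×10⁻³ m = 3.7884 mm
brass: ΔL = 1.9×10⁻⁵ × 2.301 m × 196 = 8.5689×10⁻³ m = 8.5689 mm
difference = 8.5689 − 3.7884 = 4.7805 mm

4.78 mm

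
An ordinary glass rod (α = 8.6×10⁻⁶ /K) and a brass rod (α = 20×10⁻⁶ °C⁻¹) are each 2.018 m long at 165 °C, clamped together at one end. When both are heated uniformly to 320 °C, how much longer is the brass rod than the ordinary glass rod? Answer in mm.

3.57 mm

ΔT = 155 K
ordinary glass: ΔL = 8.6×10⁻⁶ × 2.018 m × 155 = 2.6900×10⁻³ m = 2.6900 mm
brass: ΔL = 20×10⁻⁶ × 2.018 m × 155 = 6.2558×10⁻³ m = 6.2558 mm
difference = 6.2558 − 2.6900 = 3.5658 mm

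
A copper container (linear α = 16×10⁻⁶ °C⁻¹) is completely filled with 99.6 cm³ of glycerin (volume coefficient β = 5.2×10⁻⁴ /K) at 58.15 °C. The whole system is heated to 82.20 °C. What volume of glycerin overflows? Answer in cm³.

1.13 cm³

The container also expands: β_container ≈ 3α = 4.8×10⁻⁵ /K
Net overflow = V₀(β_liq − 3α_cont)ΔT
β − 3α = 5.20×10⁻⁴ − 4.8×10⁻⁵ = 4.72×10⁻⁴ /K; ΔT = 24.05 K
ΔV = 99.6 × 4.72×10⁻⁴ × 24.05 = 1.13 cm³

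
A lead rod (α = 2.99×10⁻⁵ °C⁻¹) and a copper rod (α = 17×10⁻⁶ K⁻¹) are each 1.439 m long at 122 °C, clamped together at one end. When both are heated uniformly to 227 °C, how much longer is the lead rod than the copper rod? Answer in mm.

1.95 mm

ΔT = 105 K
lead: ΔL = 2.99×10⁻⁵ × 1.439 m × 105 = 4.5177×10⁻³ m = 4.5177 mm
copper: ΔL = 17×10⁻⁶ × 1.439 m × 105 = 2.5686×10⁻³ m = 2.5686 mm
difference = 4.5177 − 2.5686 = 1.9491 mm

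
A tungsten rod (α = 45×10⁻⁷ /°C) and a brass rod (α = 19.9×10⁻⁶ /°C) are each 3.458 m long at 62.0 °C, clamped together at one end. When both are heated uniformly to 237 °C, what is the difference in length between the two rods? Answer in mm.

9.32 mm

ΔT = 175.0 K
tungsten: ΔL = 45×10⁻⁷ × 3.458 m × 175.0 = 2.7232×10⁻³ m = 2.7232 mm
brass: ΔL = 19.9×10⁻⁶ × 3.458 m × 175.0 = 1.2042×10⁻² m = 12.042 mm
difference = 12.042 − 2.7232 = 9.3188 mm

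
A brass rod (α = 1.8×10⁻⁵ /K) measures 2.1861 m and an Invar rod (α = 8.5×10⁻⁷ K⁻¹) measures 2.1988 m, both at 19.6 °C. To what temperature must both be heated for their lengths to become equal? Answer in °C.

L₁(1 + α₁ΔT) = L₂(1 + α₂ΔT) ⇒ ΔT = (L₂ − L₁)/(α₁L₁ − α₂L₂)
L₂ − L₁ = 2.1988 − 2.1861 = 1.27×10⁻² m
α₁L₁ − α₂L₂ = 1.8×10⁻⁵×2.1861 − 8.5×10⁻⁷×2.1988 = 3.748082×10⁻⁵ m/K
ΔT = 1.27×10⁻² / 3.748082×10⁻⁵ = 338.840 K
T = 19.6 + 338.840 = 358.440 °C

T = 358.4 °C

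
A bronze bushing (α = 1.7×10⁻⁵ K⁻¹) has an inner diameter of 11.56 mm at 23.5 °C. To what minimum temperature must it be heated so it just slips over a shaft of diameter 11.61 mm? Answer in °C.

Required Δd = 11.61 − 11.56 = 0.05 mm
Δd = αd₀ΔT ⇒ ΔT = Δd/(αd₀) = 0.05 / (1.7×10⁻⁵ × 11.56) = 254.43 K
T_min = 23.5 + 254.43 = 277.93 °C

T = 278 °C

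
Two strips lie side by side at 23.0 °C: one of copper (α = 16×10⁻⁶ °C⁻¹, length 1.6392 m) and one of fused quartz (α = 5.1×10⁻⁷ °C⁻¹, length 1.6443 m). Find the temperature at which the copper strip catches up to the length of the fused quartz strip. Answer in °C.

T = 223.9 °C

L₁(1 + α₁ΔT) = L₂(1 + α₂ΔT) ⇒ ΔT = (L₂ − L₁)/(α₁L₁ − α₂L₂)
L₂ − L₁ = 1.6443 − 1.6392 = 5.10×10⁻³ m
α₁L₁ − α₂L₂ = 16×10⁻⁶×1.6392 − 5.1×10⁻⁷×1.6443 = 2.5388607×10⁻⁵ m/K
ΔT = 5.10×10⁻³ / 2.5388607×10⁻⁵ = 200.878 K
T = 23.0 + 200.878 = 223.878 °C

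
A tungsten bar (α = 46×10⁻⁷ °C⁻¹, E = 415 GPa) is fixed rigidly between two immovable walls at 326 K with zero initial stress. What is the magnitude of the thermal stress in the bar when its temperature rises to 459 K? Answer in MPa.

Fully constrained: the free strain ε = αΔT is blocked, so σ = Eε = EαΔT.
|ΔT| = 133 K
σ = 415×10⁹ × 46×10⁻⁷ × 133 = 2.54×10⁸ Pa

σ = 254 MPa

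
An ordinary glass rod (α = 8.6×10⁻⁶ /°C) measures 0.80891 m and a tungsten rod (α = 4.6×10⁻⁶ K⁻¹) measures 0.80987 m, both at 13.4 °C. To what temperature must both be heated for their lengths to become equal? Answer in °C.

L₁(1 + α₁ΔT) = L₂(1 + α₂ΔT) ⇒ ΔT = (L₂ − L₁)/(α₁L₁ − α₂L₂)
L₂ − L₁ = 0.80987 − 0.80891 = 9.60×10⁻⁴ m
α₁L₁ − α₂L₂ = 8.6×10⁻⁶×0.80891 − 4.6×10⁻⁶×0.80987 = 3.231224×10⁻⁶ m/K
ΔT = 9.60×10⁻⁴ / 3.231224×10⁻⁶ = 297.101 K
T = 13.4 + 297.101 = 310.501 °C

T = 310.5 °C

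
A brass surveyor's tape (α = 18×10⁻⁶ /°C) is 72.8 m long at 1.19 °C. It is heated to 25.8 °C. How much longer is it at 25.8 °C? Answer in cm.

ΔL = 3.22 cm

|ΔT| = |25.8 − 1.19| = 24.61 K
ΔL = αL₀ΔT = (18×10⁻⁶)(72.8)(24.61) = 3.22×10⁻² m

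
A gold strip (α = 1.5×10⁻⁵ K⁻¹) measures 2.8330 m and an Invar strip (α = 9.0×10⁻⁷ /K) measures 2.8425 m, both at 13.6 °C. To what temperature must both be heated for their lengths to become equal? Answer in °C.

L₁(1 + α₁ΔT) = L₂(1 + α₂ΔT) ⇒ ΔT = (L₂ − L₁)/(α₁L₁ − α₂L₂)
L₂ − L₁ = 2.8425 − 2.8330 = 9.50×10⁻³ m
α₁L₁ − α₂L₂ = 1.5×10⁻⁵×2.8330 − 9.0×10⁻⁷×2.8425 = 3.993675×10⁻⁵ m/K
ΔT = 9.50×10⁻³ / 3.993675×10⁻⁵ = 237.876 K
T = 13.6 + 237.876 = 251.476 °C

T = 251.5 °C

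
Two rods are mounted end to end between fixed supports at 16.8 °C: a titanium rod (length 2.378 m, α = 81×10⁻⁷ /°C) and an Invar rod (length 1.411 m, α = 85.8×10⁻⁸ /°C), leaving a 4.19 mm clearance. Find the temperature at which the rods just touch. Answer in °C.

Gap closes when ΔL₁ + ΔL₂ = 4.19 mm = 4.19×10⁻³ m
(α₁L₁ + α₂L₂)ΔT = g
α₁L₁ + α₂L₂ = 81×10⁻⁷×2.378 + 85.8×10⁻⁸×1.411 = 2.0472438×10⁻⁵ m/K
ΔT = 4.19×10⁻³ / 2.0472438×10⁻⁵ = 204.67 K
T = 16.8 + 204.67 = 221.47 °C

T = 221 °C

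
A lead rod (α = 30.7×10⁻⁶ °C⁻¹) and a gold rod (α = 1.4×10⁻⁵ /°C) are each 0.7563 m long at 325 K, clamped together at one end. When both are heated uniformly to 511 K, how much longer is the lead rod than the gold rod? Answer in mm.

2.35 mm

ΔT = 186 K
lead: ΔL = 30.7×10⁻⁶ × 0.7563 m × 186 = 4.3186×10⁻³ m = 4.3186 mm
gold: ΔL = 1.4×10⁻⁵ × 0.7563 m × 186 = 1.9694×10⁻³ m = 1.9694 mm
difference = 4.3186 − 1.9694 = 2.3492 mm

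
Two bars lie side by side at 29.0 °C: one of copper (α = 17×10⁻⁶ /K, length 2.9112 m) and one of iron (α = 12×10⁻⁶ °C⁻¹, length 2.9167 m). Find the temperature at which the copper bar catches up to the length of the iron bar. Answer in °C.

T = 408.6 °C

Equal length when α₁L₁ΔT − α₂L₂ΔT = L₂ − L₁ = 5.50×10⁻³ m
α₁L₁ = 4.94904×10⁻⁵, α₂L₂ = 3.50004×10⁻⁵ → Δ(αL) = 1.449×10⁻⁵ m/K
ΔT = 5.50×10⁻³ / 1.449×10⁻⁵ = 379.572 K, so T = 29.0 + 379.572 = 408.572 °C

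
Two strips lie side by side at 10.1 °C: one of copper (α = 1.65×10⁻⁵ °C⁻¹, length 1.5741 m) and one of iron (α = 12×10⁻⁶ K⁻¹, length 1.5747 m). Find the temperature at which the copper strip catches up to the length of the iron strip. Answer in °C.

L₁(1 + α₁ΔT) = L₂(1 + α₂ΔT) ⇒ ΔT = (L₂ − L₁)/(α₁L₁ − α₂L₂)
L₂ − L₁ = 1.5747 − 1.5741 = 6.00×10⁻⁴ m
α₁L₁ − α₂L₂ = 1.65×10⁻⁵×1.5741 − 12×10⁻⁶×1.5747 = 7.07625×10⁻⁶ m/K
ΔT = 6.00×10⁻⁴ / 7.07625×10⁻⁶ = 84.7907 K
T = 10.1 + 84.7907 = 94.8907 °C

T = 94.89 °C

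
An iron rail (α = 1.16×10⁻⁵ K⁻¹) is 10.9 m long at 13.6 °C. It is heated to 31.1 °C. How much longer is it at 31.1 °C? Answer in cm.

|ΔT| = |31.1 − 13.6| = 17.5 K
ΔL = αL₀ΔT = (1.16×10⁻⁵)(10.9)(17.5) = 2.21×10⁻³ m

ΔL = 0.221 cm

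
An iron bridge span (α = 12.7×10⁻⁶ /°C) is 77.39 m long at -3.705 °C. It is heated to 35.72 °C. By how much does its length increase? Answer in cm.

|ΔT| = |35.72 − (-3.705)| = 39.425 K
ΔL = αL₀ΔT = (12.7×10⁻⁶)(77.39)(39.425) = 3.87×10⁻² m

ΔL = 3.87 cm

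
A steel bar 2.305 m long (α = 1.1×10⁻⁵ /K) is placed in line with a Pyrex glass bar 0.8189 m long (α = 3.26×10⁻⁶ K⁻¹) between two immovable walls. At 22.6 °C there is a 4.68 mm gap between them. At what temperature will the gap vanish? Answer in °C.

T = 190 °C

α₁L₁ = 2.5355×10⁻⁵ m/K, α₂L₂ = 2.669614×10⁻⁶ m/K → total 2.8024614×10⁻⁵ m/K
ΔT = g/(α₁L₁+α₂L₂) = 4.68×10⁻³ / 2.8024614×10⁻⁵ = 167.00 K
T = 22.6 + 167.00 = 189.60 °C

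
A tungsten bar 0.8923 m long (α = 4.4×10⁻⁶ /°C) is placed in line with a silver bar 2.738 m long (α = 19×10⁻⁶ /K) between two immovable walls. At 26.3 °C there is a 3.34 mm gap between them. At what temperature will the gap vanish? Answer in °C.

T = 86.0 °C

Gap closes when ΔL₁ + ΔL₂ = 3.34 mm = 3.34×10⁻³ m
(α₁L₁ + α₂L₂)ΔT = g
α₁L₁ + α₂L₂ = 4.4×10⁻⁶×0.8923 + 19×10⁻⁶×2.738 = 5.594812×10⁻⁵ m/K
ΔT = 3.34×10⁻³ / 5.594812×10⁻⁵ = 59.698 K
T = 26.3 + 59.698 = 85.998 °C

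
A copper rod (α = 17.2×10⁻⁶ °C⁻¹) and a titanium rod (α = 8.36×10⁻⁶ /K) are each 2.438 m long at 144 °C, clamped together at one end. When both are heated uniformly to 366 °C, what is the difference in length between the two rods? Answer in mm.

ΔT = 222 K
copper: ΔL = 17.2×10⁻⁶ × 2.438 m × 222 = 9.3093×10⁻³ m = 9.3093 mm
titanium: ΔL = 8.36×10⁻⁶ × 2.438 m × 222 = 4.5247×10⁻³ m = 4.5247 mm
difference = 9.3093 − 4.5247 = 4.7846 mm

4.78 mm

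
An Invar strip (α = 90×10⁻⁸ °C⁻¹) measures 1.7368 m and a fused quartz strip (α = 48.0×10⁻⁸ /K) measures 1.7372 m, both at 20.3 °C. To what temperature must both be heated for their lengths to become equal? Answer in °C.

Equal length when α₁L₁ΔT − α₂L₂ΔT = L₂ − L₁ = 4.00×10⁻⁴ m
α₁L₁ = 1.56312×10⁻⁶, α₂L₂ = 8.33856×10⁻⁷ → Δ(αL) = 7.29264×10⁻⁷ m/K
ΔT = 4.00×10⁻⁴ / 7.29264×10⁻⁷ = 548.498 K, so T = 20.3 + 548.498 = 568.798 °C

T = 568.8 °C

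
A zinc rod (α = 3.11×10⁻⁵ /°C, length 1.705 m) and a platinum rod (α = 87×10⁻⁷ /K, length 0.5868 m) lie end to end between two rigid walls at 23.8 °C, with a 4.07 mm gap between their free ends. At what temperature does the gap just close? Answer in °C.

T = 93.8 °C

Gap closes when ΔL₁ + ΔL₂ = 4.07 mm = 4.07×10⁻³ m
(α₁L₁ + α₂L₂)ΔT = g
α₁L₁ + α₂L₂ = 3.11×10⁻⁵×1.705 + 87×10⁻⁷×0.5868 = 5.813066×10⁻⁵ m/K
ΔT = 4.07×10⁻³ / 5.813066×10⁻⁵ = 70.015 K
T = 23.8 + 70.015 = 93.815 °C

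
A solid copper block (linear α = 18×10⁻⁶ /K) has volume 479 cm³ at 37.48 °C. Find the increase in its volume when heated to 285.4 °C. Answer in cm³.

ΔV = 6.41 cm³

Isotropic solid: β ≈ 3α = 5.4×10⁻⁵ /K; ΔT = 247.92 K
ΔV = 3αV₀ΔT = 3(18×10⁻⁶)(479)(247.92) = 6.41 cm³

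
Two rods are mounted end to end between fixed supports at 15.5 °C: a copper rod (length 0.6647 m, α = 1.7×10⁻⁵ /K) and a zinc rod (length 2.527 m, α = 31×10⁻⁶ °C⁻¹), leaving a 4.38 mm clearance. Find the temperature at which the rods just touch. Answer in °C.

T = 64.4 °C

α₁L₁ = 1.12999×10⁻⁵ m/K, α₂L₂ = 7.8337×10⁻⁵ m/K → total 8.96369×10⁻⁵ m/K
ΔT = g/(α₁L₁+α₂L₂) = 4.38×10⁻³ / 8.96369×10⁻⁵ = 48.864 K
T = 15.5 + 48.864 = 64.364 °C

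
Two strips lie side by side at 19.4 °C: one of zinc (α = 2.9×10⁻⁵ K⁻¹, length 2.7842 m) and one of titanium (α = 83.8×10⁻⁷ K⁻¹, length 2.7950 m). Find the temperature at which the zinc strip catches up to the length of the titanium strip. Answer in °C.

Equal length when α₁L₁ΔT − α₂L₂ΔT = L₂ − L₁ = 1.08×10⁻² m
α₁L₁ = 8.07418×10⁻⁵, α₂L₂ = 2.34221×10⁻⁵ → Δ(αL) = 5.73197×10⁻⁵ m/K
ΔT = 1.08×10⁻² / 5.73197×10⁻⁵ = 188.417 K, so T = 19.4 + 188.417 = 207.817 °C

T = 207.8 °C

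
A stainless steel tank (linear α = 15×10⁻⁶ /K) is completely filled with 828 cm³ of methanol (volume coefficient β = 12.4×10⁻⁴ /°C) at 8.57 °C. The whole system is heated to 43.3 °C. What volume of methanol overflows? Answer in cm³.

34.4 cm³

The tank also expands: β_container ≈ 3α = 4.5×10⁻⁵ /K
Net overflow = V₀(β_liq − 3α_cont)ΔT
β − 3α = 1.24×10⁻³ − 4.5×10⁻⁵ = 1.195×10⁻³ /K; ΔT = 34.73 K
ΔV = 828 × 1.195×10⁻³ × 34.73 = 34.4 cm³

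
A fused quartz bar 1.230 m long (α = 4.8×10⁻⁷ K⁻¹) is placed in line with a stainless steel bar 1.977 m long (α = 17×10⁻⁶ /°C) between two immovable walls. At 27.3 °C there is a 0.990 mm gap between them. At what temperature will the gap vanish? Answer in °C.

T = 56.2 °C

α₁L₁ = 5.904×10⁻⁷ m/K, α₂L₂ = 3.3609×10⁻⁵ m/K → total 3.41994×10⁻⁵ m/K
ΔT = g/(α₁L₁+α₂L₂) = 9.90×10⁻⁴ / 3.41994×10⁻⁵ = 28.948 K
T = 27.3 + 28.948 = 56.248 °C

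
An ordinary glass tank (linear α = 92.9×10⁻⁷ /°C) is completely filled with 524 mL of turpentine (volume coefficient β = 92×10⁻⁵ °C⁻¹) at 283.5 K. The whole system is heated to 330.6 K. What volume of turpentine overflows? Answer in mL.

22.0 mL

The tank also expands: β_container ≈ 3α = 2.787×10⁻⁵ /K
Net overflow = V₀(β_liq − 3α_cont)ΔT
β − 3α = 9.20×10⁻⁴ − 2.787×10⁻⁵ = 8.9213×10⁻⁴ /K; ΔT = 47.1 K
ΔV = 524 × 8.9213×10⁻⁴ × 47.1 = 22.0 mL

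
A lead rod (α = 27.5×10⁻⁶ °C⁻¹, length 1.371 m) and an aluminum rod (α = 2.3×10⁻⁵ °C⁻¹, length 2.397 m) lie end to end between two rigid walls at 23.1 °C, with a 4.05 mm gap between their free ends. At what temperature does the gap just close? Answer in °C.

Gap closes when ΔL₁ + ΔL₂ = 4.05 mm = 4.05×10⁻³ m
(α₁L₁ + α₂L₂)ΔT = g
α₁L₁ + α₂L₂ = 27.5×10⁻⁶×1.371 + 2.3×10⁻⁵×2.397 = 9.28335×10⁻⁵ m/K
ΔT = 4.05×10⁻³ / 9.28335×10⁻⁵ = 43.626 K
T = 23.1 + 43.626 = 66.726 °C

T = 66.7 °C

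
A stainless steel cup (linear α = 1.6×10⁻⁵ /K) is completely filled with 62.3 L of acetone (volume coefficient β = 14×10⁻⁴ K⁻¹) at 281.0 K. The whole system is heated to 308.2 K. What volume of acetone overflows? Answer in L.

2.29 L

The cup also expands: β_container ≈ 3α = 4.8×10⁻⁵ /K
Net overflow = V₀(β_liq − 3α_cont)ΔT
β − 3α = 1.40×10⁻³ − 4.8×10⁻⁵ = 1.352×10⁻³ /K; ΔT = 27.2 K
ΔV = 62.3 × 1.352×10⁻³ × 27.2 = 2.29 L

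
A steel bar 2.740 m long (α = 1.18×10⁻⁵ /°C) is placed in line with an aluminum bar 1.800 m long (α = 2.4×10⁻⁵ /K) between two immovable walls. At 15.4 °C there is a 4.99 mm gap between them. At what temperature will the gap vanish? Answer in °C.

α₁L₁ = 3.2332×10⁻⁵ m/K, α₂L₂ = 4.320×10⁻⁵ m/K → total 7.5532×10⁻⁵ m/K
ΔT = g/(α₁L₁+α₂L₂) = 4.99×10⁻³ / 7.5532×10⁻⁵ = 66.065 K
T = 15.4 + 66.065 = 81.465 °C

T = 81.5 °C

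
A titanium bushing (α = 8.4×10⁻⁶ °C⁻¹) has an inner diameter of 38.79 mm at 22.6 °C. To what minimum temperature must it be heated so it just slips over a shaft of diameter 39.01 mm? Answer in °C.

T = 698 °C

Required Δd = 39.01 − 38.79 = 0.22 mm
Δd = αd₀ΔT ⇒ ΔT = Δd/(αd₀) = 0.22 / (8.4×10⁻⁶ × 38.79) = 675.19 K
T_min = 22.6 + 675.19 = 697.79 °C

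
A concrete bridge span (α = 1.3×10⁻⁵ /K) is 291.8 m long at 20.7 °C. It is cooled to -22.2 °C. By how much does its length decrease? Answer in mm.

|ΔT| = |-22.2 − 20.7| = 42.9 K
ΔL = αL₀ΔT = (1.3×10⁻⁵)(291.8)(42.9) = 1.63×10⁻¹ m

ΔL = 163 mm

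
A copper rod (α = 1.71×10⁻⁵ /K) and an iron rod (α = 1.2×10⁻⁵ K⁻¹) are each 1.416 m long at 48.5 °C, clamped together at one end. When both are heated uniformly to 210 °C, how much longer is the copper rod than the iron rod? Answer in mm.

1.17 mm

ΔT = 161.5 K
copper: ΔL = 1.71×10⁻⁵ × 1.416 m × 161.5 = 3.9105×10⁻³ m = 3.9105 mm
iron: ΔL = 1.2×10⁻⁵ × 1.416 m × 161.5 = 2.7442×10⁻³ m = 2.7442 mm
difference = 3.9105 − 2.7442 = 1.1663 mm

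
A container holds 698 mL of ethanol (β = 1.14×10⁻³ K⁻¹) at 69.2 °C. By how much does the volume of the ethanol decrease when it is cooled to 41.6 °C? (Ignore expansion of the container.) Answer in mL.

|ΔT| = |41.6 − 69.2| = 27.6 K
ΔV = βV₀ΔT = (1.14×10⁻³)(698)(27.6) = 22.0 mL

ΔV = 22.0 mL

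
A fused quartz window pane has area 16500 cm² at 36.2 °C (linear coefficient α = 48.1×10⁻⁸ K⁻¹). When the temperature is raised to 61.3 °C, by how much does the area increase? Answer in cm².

ΔA = 0.398 cm²

Area coefficient ≈ 2α; |ΔT| = 25.1 K
ΔA = 2αA₀ΔT = 2(48.1×10⁻⁸)(16500)(25.1) = 0.398 cm²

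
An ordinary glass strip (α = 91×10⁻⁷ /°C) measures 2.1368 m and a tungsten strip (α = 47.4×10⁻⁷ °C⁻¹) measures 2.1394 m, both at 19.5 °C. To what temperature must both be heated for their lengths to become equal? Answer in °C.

L₁(1 + α₁ΔT) = L₂(1 + α₂ΔT) ⇒ ΔT = (L₂ − L₁)/(α₁L₁ − α₂L₂)
L₂ − L₁ = 2.1394 − 2.1368 = 2.60×10⁻³ m
α₁L₁ − α₂L₂ = 91×10⁻⁷×2.1368 − 47.4×10⁻⁷×2.1394 = 9.304124×10⁻⁶ m/K
ΔT = 2.60×10⁻³ / 9.304124×10⁻⁶ = 279.446 K
T = 19.5 + 279.446 = 298.946 °C

T = 298.9 °C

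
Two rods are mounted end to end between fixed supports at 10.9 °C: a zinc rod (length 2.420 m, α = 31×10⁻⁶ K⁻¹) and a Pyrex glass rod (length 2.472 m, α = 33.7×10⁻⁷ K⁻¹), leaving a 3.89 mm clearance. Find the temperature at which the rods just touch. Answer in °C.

Gap closes when ΔL₁ + ΔL₂ = 3.89 mm = 3.89×10⁻³ m
(α₁L₁ + α₂L₂)ΔT = g
α₁L₁ + α₂L₂ = 31×10⁻⁶×2.420 + 33.7×10⁻⁷×2.472 = 8.335064×10⁻⁵ m/K
ΔT = 3.89×10⁻³ / 8.335064×10⁻⁵ = 46.670 K
T = 10.9 + 46.670 = 57.570 °C

T = 57.6 °C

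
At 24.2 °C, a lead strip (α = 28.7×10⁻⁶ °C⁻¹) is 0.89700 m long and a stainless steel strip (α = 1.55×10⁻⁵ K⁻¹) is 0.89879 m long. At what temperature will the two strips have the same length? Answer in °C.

T = 175.7 °C

Equal length when α₁L₁ΔT − α₂L₂ΔT = L₂ − L₁ = 1.79×10⁻³ m
α₁L₁ = 2.57439×10⁻⁵, α₂L₂ = 1.3931245×10⁻⁵ → Δ(αL) = 1.1812655×10⁻⁵ m/K
ΔT = 1.79×10⁻³ / 1.1812655×10⁻⁵ = 151.532 K, so T = 24.2 + 151.532 = 175.732 °C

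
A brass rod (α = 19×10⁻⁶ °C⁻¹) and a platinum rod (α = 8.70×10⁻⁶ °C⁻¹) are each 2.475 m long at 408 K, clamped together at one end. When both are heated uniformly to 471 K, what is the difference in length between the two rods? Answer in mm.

ΔT = 63 K
brass: ΔL = 19×10⁻⁶ × 2.475 m × 63 = 2.9626×10⁻³ m = 2.9626 mm
platinum: ΔL = 8.70×10⁻⁶ × 2.475 m × 63 = 1.3565×10⁻³ m = 1.3565 mm
difference = 2.9626 − 1.3565 = 1.6061 mm

1.61 mm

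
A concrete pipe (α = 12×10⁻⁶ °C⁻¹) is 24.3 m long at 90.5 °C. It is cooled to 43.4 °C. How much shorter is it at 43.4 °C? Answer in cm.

|ΔT| = |43.4 − 90.5| = 47.1 K
ΔL = αL₀ΔT = (12×10⁻⁶)(24.3)(47.1) = 1.37×10⁻² m

ΔL = 1.37 cm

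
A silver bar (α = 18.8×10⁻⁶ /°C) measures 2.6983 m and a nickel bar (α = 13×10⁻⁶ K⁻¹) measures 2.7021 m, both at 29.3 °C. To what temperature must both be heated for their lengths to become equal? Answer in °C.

T = 272.9 °C

L₁(1 + α₁ΔT) = L₂(1 + α₂ΔT) ⇒ ΔT = (L₂ − L₁)/(α₁L₁ − α₂L₂)
L₂ − L₁ = 2.7021 − 2.6983 = 3.80×10⁻³ m
α₁L₁ − α₂L₂ = 18.8×10⁻⁶×2.6983 − 13×10⁻⁶×2.7021 = 1.560074×10⁻⁵ m/K
ΔT = 3.80×10⁻³ / 1.560074×10⁻⁵ = 243.578 K
T = 29.3 + 243.578 = 272.878 °C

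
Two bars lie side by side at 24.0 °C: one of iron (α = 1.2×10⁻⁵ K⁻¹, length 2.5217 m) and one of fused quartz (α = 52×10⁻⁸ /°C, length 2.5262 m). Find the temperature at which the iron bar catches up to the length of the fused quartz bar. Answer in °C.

Equal length when α₁L₁ΔT − α₂L₂ΔT = L₂ − L₁ = 4.50×10⁻³ m
α₁L₁ = 3.02604×10⁻⁵, α₂L₂ = 1.313624×10⁻⁶ → Δ(αL) = 2.8946776×10⁻⁵ m/K
ΔT = 4.50×10⁻³ / 2.8946776×10⁻⁵ = 155.458 K, so T = 24.0 + 155.458 = 179.458 °C

T = 179.5 °C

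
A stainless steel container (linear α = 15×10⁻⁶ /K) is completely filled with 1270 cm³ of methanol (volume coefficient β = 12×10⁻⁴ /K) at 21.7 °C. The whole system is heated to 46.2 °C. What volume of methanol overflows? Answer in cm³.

The container also expands: β_container ≈ 3α = 4.5×10⁻⁵ /K
Net overflow = V₀(β_liq − 3α_cont)ΔT
β − 3α = 1.20×10⁻³ − 4.5×10⁻⁵ = 1.155×10⁻³ /K; ΔT = 24.5 K
ΔV = 1270 × 1.155×10⁻³ × 24.5 = 35.9 cm³

35.9 cm³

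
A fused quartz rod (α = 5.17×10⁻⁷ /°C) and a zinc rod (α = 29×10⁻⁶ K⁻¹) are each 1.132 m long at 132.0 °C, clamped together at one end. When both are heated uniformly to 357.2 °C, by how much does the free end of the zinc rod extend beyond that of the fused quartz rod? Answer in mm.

7.26 mm

ΔT = 225.2 K
fused quartz: ΔL = 5.17×10⁻⁷ × 1.132 m × 225.2 = 1.3180×10⁻⁴ m = 0.13180 mm
zinc: ΔL = 29×10⁻⁶ × 1.132 m × 225.2 = 7.3929×10⁻³ m = 7.3929 mm
difference = 7.3929 − 0.13180 = 7.2611 mm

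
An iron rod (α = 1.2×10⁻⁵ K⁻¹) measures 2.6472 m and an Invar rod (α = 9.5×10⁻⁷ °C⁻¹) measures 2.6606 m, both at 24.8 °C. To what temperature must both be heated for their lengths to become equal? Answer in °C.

L₁(1 + α₁ΔT) = L₂(1 + α₂ΔT) ⇒ ΔT = (L₂ − L₁)/(α₁L₁ − α₂L₂)
L₂ − L₁ = 2.6606 − 2.6472 = 1.34×10⁻² m
α₁L₁ − α₂L₂ = 1.2×10⁻⁵×2.6472 − 9.5×10⁻⁷×2.6606 = 2.923883×10⁻⁵ m/K
ΔT = 1.34×10⁻² / 2.923883×10⁻⁵ = 458.295 K
T = 24.8 + 458.295 = 483.095 °C

T = 483.1 °C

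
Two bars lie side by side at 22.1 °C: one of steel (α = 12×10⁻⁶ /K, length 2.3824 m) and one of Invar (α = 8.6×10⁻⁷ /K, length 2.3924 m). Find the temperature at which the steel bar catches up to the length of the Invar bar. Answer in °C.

T = 399.0 °C

Equal length when α₁L₁ΔT − α₂L₂ΔT = L₂ − L₁ = 1.00×10⁻² m
α₁L₁ = 2.85888×10⁻⁵, α₂L₂ = 2.057464×10⁻⁶ → Δ(αL) = 2.6531336×10⁻⁵ m/K
ΔT = 1.00×10⁻² / 2.6531336×10⁻⁵ = 376.913 K, so T = 22.1 + 376.913 = 399.013 °C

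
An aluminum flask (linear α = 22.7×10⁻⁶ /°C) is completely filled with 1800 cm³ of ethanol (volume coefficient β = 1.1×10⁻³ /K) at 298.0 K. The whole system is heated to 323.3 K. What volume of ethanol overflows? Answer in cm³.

The flask also expands: β_container ≈ 3α = 6.81×10⁻⁵ /K
Net overflow = V₀(β_liq − 3α_cont)ΔT
β − 3α = 1.10×10⁻³ − 6.81×10⁻⁵ = 1.0319×10⁻³ /K; ΔT = 25.3 K
ΔV = 1800 × 1.0319×10⁻³ × 25.3 = 47.0 cm³

47.0 cm³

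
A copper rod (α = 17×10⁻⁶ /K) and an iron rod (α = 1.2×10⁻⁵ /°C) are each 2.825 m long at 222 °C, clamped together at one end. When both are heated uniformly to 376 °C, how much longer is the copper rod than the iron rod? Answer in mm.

ΔT = 154 K
copper: ΔL = 17×10⁻⁶ × 2.825 m × 154 = 7.3959×10⁻³ m = 7.3959 mm
iron: ΔL = 1.2×10⁻⁵ × 2.825 m × 154 = 5.2206×10⁻³ m = 5.2206 mm
difference = 7.3959 − 5.2206 = 2.1753 mm

2.18 mm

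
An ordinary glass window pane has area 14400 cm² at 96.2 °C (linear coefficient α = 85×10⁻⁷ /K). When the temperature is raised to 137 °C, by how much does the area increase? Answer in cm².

ΔA = 9.99 cm²

Area coefficient ≈ 2α; |ΔT| = 40.8 K
ΔA = 2αA₀ΔT = 2(85×10⁻⁷)(14400)(40.8) = 9.99 cm²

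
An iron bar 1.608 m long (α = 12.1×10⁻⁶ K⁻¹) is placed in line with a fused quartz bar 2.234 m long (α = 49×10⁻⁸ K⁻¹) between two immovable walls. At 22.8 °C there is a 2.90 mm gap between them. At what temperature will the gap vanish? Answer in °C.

α₁L₁ = 1.94568×10⁻⁵ m/K, α₂L₂ = 1.09466×10⁻⁶ m/K → total 2.055146×10⁻⁵ m/K
ΔT = g/(α₁L₁+α₂L₂) = 2.90×10⁻³ / 2.055146×10⁻⁵ = 141.11 K
T = 22.8 + 141.11 = 163.91 °C

T = 164 °C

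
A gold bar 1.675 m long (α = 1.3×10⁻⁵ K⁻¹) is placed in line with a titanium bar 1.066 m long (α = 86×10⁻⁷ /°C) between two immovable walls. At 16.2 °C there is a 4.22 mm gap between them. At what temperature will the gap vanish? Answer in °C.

α₁L₁ = 2.1775×10⁻⁵ m/K, α₂L₂ = 9.1676×10⁻⁶ m/K → total 3.09426×10⁻⁵ m/K
ΔT = g/(α₁L₁+α₂L₂) = 4.22×10⁻³ / 3.09426×10⁻⁵ = 136.38 K
T = 16.2 + 136.38 = 152.58 °C

T = 153 °C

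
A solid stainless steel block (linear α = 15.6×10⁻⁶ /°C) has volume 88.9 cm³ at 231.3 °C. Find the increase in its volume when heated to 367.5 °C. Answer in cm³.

Isotropic solid: β ≈ 3α = 4.7×10⁻⁵ /K; ΔT = 136.2 K
ΔV = 3αV₀ΔT = 3(15.6×10⁻⁶)(88.9)(136.2) = 0.567 cm³

ΔV = 0.567 cm³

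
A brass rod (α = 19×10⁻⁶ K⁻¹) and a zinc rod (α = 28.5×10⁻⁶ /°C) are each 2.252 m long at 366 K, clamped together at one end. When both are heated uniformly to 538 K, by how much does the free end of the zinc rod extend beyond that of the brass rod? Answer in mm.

ΔT = 172 K
brass: ΔL = 19×10⁻⁶ × 2.252 m × 172 = 7.3595×10⁻³ m = 7.3595 mm
zinc: ΔL = 28.5×10⁻⁶ × 2.252 m × 172 = 1.1039×10⁻² m = 11.039 mm
difference = 11.039 − 7.3595 = 3.6795 mm

3.68 mm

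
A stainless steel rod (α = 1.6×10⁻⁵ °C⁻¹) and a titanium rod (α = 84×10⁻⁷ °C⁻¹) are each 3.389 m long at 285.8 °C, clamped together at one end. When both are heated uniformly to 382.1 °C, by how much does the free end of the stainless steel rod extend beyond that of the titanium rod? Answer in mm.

2.48 mm

ΔT = 96.3 K
stainless steel: ΔL = 1.6×10⁻⁵ × 3.389 m × 96.3 = 5.2218×10⁻³ m = 5.2218 mm
titanium: ΔL = 84×10⁻⁷ × 3.389 m × 96.3 = 2.7414×10⁻³ m = 2.7414 mm
difference = 5.2218 − 2.7414 = 2.4804 mm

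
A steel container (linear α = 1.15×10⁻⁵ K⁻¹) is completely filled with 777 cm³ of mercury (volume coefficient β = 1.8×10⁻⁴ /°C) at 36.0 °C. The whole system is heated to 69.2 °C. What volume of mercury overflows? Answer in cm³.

The container also expands: β_container ≈ 3α = 3.45×10⁻⁵ /K
Net overflow = V₀(β_liq − 3α_cont)ΔT
β − 3α = 1.80×10⁻⁴ − 3.45×10⁻⁵ = 1.455×10⁻⁴ /K; ΔT = 33.2 K
ΔV = 777 × 1.455×10⁻⁴ × 33.2 = 3.75 cm³

3.75 cm³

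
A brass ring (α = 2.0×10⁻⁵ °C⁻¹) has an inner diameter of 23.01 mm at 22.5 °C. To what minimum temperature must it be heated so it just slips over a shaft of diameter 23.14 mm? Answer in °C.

Required Δd = 23.14 − 23.01 = 0.13 mm
Δd = αd₀ΔT ⇒ ΔT = Δd/(αd₀) = 0.13 / (2.0×10⁻⁵ × 23.01) = 282.49 K
T_min = 22.5 + 282.49 = 304.99 °C

T = 305 °C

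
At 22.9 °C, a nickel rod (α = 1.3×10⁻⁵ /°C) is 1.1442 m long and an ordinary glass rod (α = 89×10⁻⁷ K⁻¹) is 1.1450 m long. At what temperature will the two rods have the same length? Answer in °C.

L₁(1 + α₁ΔT) = L₂(1 + α₂ΔT) ⇒ ΔT = (L₂ − L₁)/(α₁L₁ − α₂L₂)
L₂ − L₁ = 1.1450 − 1.1442 = 8.00×10⁻⁴ m
α₁L₁ − α₂L₂ = 1.3×10⁻⁵×1.1442 − 89×10⁻⁷×1.1450 = 4.6841×10⁻⁶ m/K
ΔT = 8.00×10⁻⁴ / 4.6841×10⁻⁶ = 170.791 K
T = 22.9 + 170.791 = 193.691 °C

T = 193.7 °C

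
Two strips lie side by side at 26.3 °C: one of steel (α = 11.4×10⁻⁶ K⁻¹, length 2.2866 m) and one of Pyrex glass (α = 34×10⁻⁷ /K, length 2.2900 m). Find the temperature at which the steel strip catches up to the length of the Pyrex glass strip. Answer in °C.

T = 212.3 °C

Equal length when α₁L₁ΔT − α₂L₂ΔT = L₂ − L₁ = 3.40×10⁻³ m
α₁L₁ = 2.606724×10⁻⁵, α₂L₂ = 7.786×10⁻⁶ → Δ(αL) = 1.828124×10⁻⁵ m/K
ΔT = 3.40×10⁻³ / 1.828124×10⁻⁵ = 185.983 K, so T = 26.3 + 185.983 = 212.283 °C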